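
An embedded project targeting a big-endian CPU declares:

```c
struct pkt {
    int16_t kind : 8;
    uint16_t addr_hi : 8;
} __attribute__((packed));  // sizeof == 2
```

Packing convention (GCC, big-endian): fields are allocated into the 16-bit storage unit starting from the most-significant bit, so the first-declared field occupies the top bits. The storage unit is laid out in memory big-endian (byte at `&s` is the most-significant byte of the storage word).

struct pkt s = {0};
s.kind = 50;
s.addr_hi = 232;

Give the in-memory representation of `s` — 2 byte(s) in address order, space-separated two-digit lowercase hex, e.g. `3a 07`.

kind (8b) val=50 bits=0x32 at bit 8: 0x3200
addr_hi (8b) val=232 bits=0xe8 at bit 0: 0x32e8
word = 0x32e8 → big-endian bytes:
  [0]=0x32  [1]=0xe8

32 e8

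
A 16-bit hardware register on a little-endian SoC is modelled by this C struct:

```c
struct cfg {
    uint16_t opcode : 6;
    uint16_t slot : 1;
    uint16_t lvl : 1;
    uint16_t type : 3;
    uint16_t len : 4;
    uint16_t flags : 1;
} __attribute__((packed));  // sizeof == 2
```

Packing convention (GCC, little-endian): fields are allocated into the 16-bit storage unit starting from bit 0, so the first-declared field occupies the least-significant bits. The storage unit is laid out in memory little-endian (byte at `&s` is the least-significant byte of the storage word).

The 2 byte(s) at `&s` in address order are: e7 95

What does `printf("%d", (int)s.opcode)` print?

39

[0]=0xe7 [1]=0x95 (little-endian) → word 0x95e7
opcode:6 @ bit 0 → (0x95e7>>0)&0x3f = 0x27  ←
slot:1 @ bit 6 → (0x95e7>>6)&0x1 = 0x1
lvl:1 @ bit 7 → (0x95e7>>7)&0x1 = 0x1
type:3 @ bit 8 → (0x95e7>>8)&0x7 = 0x5
len:4 @ bit 11 → (0x95e7>>11)&0xf = 0x2
flags:1 @ bit 15 → (0x95e7>>15)&0x1 = 0x1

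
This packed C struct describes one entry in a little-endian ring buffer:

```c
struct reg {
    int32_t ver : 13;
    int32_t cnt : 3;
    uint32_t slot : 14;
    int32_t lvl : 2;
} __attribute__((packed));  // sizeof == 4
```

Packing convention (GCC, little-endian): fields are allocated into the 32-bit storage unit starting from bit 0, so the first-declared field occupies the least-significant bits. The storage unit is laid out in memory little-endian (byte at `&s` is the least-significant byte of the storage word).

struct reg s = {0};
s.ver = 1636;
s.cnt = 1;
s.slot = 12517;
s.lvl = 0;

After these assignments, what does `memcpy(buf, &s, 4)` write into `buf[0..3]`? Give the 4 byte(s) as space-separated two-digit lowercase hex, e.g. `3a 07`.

64 26 e5 30

ver (13b) val=1636 bits=0x664 at bit 0: 0x00000664
cnt (3b) val=1 bits=0x1 at bit 13: 0x00002664
slot (14b) val=12517 bits=0x30e5 at bit 16: 0x30e52664
lvl (2b) val=0 bits=0x0 at bit 30: 0x30e52664
word = 0x30e52664 → little-endian bytes:
  [0]=0x64  [1]=0x26  [2]=0xe5  [3]=0x30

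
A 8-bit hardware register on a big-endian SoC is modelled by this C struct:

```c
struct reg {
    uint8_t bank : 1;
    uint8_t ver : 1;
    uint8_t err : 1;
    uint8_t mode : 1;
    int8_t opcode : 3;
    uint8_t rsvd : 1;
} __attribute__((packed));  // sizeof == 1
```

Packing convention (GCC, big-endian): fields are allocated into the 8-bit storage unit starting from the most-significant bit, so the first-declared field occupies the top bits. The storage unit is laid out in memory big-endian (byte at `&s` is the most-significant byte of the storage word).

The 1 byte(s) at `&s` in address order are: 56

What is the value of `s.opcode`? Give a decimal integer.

[0]=0x56 (big-endian) → word 0x56
bank:1 @ bit 7 → (0x56>>7)&0x1 = 0x0
ver:1 @ bit 6 → (0x56>>6)&0x1 = 0x1
err:1 @ bit 5 → (0x56>>5)&0x1 = 0x0
mode:1 @ bit 4 → (0x56>>4)&0x1 = 0x1
opcode:3 @ bit 1 → (0x56>>1)&0x7 = 0x3  ←
rsvd:1 @ bit 0 → (0x56>>0)&0x1 = 0x0
opcode signed 3b, MSB=0: value = 3

3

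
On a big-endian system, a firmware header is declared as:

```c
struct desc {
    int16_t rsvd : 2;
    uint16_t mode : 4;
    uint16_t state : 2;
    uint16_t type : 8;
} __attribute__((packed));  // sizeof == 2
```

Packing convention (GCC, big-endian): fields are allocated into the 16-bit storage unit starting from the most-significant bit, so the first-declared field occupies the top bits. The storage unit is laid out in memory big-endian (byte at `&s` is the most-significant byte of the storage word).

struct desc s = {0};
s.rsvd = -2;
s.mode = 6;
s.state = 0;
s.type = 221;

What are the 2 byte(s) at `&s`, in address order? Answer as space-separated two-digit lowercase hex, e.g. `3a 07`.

98 dd

[14+:2] rsvd=-2 & 0x3 = 0x2; word=0x8000
[10+:4] mode=6 & 0xf = 0x6; word=0x9800
[8+:2] state=0 & 0x3 = 0x0; word=0x9800
[0+:8] type=221 & 0xff = 0xdd; word=0x98dd
word = 0x98dd → big-endian bytes:
  [0]=0x98  [1]=0xdd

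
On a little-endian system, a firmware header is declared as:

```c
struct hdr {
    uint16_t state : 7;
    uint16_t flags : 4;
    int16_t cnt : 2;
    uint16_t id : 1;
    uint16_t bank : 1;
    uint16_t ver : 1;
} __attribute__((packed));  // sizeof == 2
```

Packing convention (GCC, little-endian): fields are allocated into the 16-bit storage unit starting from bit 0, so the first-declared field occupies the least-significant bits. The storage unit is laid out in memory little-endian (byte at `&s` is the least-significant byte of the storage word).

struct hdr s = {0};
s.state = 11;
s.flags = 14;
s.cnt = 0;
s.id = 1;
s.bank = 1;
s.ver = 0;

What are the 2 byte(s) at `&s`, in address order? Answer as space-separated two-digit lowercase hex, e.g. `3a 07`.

0b 67

state:7 = 11 → 0xb << 0 → word 0x000b
flags:4 = 14 → 0xe << 7 → word 0x070b
cnt:2 = 0 → 0x0 << 11 → word 0x070b
id:1 = 1 → 0x1 << 13 → word 0x270b
bank:1 = 1 → 0x1 << 14 → word 0x670b
ver:1 = 0 → 0x0 << 15 → word 0x670b
word = 0x670b → little-endian bytes:
  [0]=0x0b  [1]=0x67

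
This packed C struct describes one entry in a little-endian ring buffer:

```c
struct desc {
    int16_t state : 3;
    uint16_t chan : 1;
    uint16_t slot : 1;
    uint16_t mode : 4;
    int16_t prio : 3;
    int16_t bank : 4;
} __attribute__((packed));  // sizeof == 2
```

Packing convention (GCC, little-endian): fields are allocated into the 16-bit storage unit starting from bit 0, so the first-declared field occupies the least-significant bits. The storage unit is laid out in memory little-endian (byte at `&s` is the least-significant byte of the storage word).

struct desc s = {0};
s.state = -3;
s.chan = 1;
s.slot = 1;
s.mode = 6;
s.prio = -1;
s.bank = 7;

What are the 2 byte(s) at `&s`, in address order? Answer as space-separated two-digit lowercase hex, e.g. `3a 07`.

[0+:3] state=-3 & 0x7 = 0x5; word=0x0005
[3+:1] chan=1 & 0x1 = 0x1; word=0x000d
[4+:1] slot=1 & 0x1 = 0x1; word=0x001d
[5+:4] mode=6 & 0xf = 0x6; word=0x00dd
[9+:3] prio=-1 & 0x7 = 0x7; word=0x0edd
[12+:4] bank=7 & 0xf = 0x7; word=0x7edd
word = 0x7edd → little-endian bytes:
  [0]=0xdd  [1]=0x7e

dd 7e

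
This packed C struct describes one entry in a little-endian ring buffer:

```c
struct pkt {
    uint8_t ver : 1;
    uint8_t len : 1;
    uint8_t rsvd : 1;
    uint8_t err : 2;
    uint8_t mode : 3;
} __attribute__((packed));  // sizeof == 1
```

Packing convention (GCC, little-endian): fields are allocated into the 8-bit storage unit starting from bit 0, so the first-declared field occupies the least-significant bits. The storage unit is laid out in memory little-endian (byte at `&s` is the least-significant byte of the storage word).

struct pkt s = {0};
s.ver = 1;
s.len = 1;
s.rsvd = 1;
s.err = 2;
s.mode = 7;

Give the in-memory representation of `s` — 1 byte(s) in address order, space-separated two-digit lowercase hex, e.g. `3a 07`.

[0+:1] ver=1 & 0x1 = 0x1; word=0x01
[1+:1] len=1 & 0x1 = 0x1; word=0x03
[2+:1] rsvd=1 & 0x1 = 0x1; word=0x07
[3+:2] err=2 & 0x3 = 0x2; word=0x17
[5+:3] mode=7 & 0x7 = 0x7; word=0xf7
word = 0xf7 → little-endian bytes:
  [0]=0xf7

f7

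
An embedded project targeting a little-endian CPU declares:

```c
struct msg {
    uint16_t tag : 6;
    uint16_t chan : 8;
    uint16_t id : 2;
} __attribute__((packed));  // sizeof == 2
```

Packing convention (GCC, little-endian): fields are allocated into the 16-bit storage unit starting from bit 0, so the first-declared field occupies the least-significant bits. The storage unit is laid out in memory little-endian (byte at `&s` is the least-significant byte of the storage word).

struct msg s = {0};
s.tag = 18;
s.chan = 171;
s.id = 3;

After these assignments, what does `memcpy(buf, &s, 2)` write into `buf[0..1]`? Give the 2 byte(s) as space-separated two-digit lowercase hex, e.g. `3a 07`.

d2 ea

[0+:6] tag=18 & 0x3f = 0x12; word=0x0012
[6+:8] chan=171 & 0xff = 0xab; word=0x2ad2
[14+:2] id=3 & 0x3 = 0x3; word=0xead2
word = 0xead2 → little-endian bytes:
  [0]=0xd2  [1]=0xea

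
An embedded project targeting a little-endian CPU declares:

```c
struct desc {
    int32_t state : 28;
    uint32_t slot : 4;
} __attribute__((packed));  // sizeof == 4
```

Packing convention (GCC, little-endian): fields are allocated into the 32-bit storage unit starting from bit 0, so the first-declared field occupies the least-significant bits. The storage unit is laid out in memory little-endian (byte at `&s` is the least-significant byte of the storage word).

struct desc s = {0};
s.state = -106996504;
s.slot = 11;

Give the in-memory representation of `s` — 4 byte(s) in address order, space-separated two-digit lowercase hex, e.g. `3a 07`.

[0+:28] state=-106996504 & 0xfffffff = 0x99f5ce8; word=0x099f5ce8
[28+:4] slot=11 & 0xf = 0xb; word=0xb99f5ce8
word = 0xb99f5ce8 → little-endian bytes:
  [0]=0xe8  [1]=0x5c  [2]=0x9f  [3]=0xb9

e8 5c 9f b9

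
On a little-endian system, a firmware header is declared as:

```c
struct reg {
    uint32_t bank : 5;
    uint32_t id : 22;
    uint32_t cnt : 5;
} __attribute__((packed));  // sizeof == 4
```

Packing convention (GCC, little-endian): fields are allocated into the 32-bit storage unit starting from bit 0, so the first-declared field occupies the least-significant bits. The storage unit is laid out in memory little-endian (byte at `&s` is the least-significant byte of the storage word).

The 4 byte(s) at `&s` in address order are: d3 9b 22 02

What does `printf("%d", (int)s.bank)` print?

19

[0]=0xd3 [1]=0x9b [2]=0x22 [3]=0x02 (little-endian) → word 0x02229bd3
bank:5 @ bit 0 → (0x02229bd3>>0)&0x1f = 0x13  ←
id:22 @ bit 5 → (0x02229bd3>>5)&0x3fffff = 0x1114de
cnt:5 @ bit 27 → (0x02229bd3>>27)&0x1f = 0x0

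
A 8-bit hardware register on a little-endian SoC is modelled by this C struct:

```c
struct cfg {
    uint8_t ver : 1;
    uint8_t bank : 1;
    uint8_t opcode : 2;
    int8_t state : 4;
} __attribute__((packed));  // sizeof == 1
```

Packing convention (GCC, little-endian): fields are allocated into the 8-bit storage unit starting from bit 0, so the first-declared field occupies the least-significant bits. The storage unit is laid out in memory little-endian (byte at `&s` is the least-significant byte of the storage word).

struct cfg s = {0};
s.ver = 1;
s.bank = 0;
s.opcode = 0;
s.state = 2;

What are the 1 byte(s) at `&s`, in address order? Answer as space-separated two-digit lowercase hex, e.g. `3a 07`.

21

ver:1 = 1 → 0x1 << 0 → word 0x01
bank:1 = 0 → 0x0 << 1 → word 0x01
opcode:2 = 0 → 0x0 << 2 → word 0x01
state:4 = 2 → 0x2 << 4 → word 0x21
word = 0x21 → little-endian bytes:
  [0]=0x21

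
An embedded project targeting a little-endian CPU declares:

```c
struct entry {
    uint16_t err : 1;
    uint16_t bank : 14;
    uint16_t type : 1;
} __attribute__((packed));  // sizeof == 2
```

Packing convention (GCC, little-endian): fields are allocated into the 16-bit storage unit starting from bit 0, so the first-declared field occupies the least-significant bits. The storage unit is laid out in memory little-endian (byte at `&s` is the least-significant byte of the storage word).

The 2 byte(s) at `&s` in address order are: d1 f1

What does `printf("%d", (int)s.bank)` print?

14568

[0]=0xd1 [1]=0xf1 (little-endian) → word 0xf1d1
err [0+:1] = (word>>0) & 0x1 = 1
bank [1+:14] = (word>>1) & 0x3fff = 14568  ←
type [15+:1] = (word>>15) & 0x1 = 1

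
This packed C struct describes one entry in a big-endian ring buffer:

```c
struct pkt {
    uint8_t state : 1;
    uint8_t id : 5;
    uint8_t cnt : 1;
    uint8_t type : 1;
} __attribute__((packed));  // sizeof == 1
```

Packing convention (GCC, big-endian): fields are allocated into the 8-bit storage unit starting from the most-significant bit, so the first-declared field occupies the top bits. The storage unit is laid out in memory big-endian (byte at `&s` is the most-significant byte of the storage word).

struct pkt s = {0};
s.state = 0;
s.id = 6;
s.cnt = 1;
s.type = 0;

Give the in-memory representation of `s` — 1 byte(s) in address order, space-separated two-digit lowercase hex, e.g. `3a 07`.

state:1 = 0 → 0x0 << 7 → word 0x00
id:5 = 6 → 0x6 << 2 → word 0x18
cnt:1 = 1 → 0x1 << 1 → word 0x1a
type:1 = 0 → 0x0 << 0 → word 0x1a
word = 0x1a → big-endian bytes:
  [0]=0x1a

1a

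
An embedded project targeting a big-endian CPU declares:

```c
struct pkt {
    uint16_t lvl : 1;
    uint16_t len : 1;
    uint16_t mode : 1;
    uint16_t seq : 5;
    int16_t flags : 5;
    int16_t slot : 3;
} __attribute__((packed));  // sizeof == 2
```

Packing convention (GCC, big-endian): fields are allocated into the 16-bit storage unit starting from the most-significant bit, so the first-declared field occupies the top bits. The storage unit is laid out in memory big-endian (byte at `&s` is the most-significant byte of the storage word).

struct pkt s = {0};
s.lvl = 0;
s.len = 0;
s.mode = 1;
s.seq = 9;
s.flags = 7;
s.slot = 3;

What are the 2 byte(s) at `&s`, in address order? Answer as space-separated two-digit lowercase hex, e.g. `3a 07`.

lvl (1b) val=0 bits=0x0 at bit 15: 0x0000
len (1b) val=0 bits=0x0 at bit 14: 0x0000
mode (1b) val=1 bits=0x1 at bit 13: 0x2000
seq (5b) val=9 bits=0x9 at bit 8: 0x2900
flags (5b) val=7 bits=0x7 at bit 3: 0x2938
slot (3b) val=3 bits=0x3 at bit 0: 0x293b
word = 0x293b → big-endian bytes:
  [0]=0x29  [1]=0x3b

29 3b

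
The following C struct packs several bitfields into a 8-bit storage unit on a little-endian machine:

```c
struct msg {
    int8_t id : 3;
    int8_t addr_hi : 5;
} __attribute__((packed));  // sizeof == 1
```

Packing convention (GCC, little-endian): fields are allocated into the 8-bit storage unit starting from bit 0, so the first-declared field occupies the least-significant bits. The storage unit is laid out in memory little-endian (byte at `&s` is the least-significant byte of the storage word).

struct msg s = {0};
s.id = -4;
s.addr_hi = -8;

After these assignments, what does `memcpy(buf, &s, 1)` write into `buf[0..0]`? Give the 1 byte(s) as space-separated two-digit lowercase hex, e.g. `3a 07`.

c4

id:3 = -4 → 0x4 << 0 → word 0x04
addr_hi:5 = -8 → 0x18 << 3 → word 0xc4
word = 0xc4 → little-endian bytes:
  [0]=0xc4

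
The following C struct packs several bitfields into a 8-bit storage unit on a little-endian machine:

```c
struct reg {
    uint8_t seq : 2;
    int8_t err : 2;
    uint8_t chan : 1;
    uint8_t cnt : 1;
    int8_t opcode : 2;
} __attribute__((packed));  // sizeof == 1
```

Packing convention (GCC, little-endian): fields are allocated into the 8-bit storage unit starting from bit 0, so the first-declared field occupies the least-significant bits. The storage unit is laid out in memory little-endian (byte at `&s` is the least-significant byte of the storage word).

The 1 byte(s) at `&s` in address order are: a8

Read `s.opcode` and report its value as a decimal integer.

[0]=0xa8 (little-endian) → word 0xa8
seq [0+:2] = (word>>0) & 0x3 = 0
err [2+:2] = (word>>2) & 0x3 = 2
chan [4+:1] = (word>>4) & 0x1 = 0
cnt [5+:1] = (word>>5) & 0x1 = 1
opcode [6+:2] = (word>>6) & 0x3 = 2  ←
opcode signed 2b, MSB=1: 2 - 4 = -2

-2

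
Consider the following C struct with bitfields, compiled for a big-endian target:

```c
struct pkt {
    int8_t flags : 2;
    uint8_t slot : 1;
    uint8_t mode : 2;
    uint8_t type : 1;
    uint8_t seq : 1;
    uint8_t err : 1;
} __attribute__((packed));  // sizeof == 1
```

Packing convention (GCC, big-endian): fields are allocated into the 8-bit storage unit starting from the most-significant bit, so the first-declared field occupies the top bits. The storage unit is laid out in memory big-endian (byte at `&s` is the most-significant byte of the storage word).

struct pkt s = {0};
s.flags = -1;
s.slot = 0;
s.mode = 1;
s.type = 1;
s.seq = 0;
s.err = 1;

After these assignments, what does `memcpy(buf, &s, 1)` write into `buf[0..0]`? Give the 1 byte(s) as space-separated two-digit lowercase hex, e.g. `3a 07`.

cd

flags:2 = -1 → 0x3 << 6 → word 0xc0
slot:1 = 0 → 0x0 << 5 → word 0xc0
mode:2 = 1 → 0x1 << 3 → word 0xc8
type:1 = 1 → 0x1 << 2 → word 0xcc
seq:1 = 0 → 0x0 << 1 → word 0xcc
err:1 = 1 → 0x1 << 0 → word 0xcd
word = 0xcd → big-endian bytes:
  [0]=0xcd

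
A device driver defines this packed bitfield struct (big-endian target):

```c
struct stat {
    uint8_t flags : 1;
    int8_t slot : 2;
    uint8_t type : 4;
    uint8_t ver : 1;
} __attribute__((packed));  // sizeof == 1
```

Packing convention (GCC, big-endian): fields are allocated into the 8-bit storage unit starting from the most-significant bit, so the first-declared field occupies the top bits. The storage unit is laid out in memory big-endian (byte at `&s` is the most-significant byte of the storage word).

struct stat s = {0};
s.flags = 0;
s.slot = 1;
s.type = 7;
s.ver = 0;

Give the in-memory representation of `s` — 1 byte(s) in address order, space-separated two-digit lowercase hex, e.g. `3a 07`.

flags (1b) val=0 bits=0x0 at bit 7: 0x00
slot (2b) val=1 bits=0x1 at bit 5: 0x20
type (4b) val=7 bits=0x7 at bit 1: 0x2e
ver (1b) val=0 bits=0x0 at bit 0: 0x2e
word = 0x2e → big-endian bytes:
  [0]=0x2e

2e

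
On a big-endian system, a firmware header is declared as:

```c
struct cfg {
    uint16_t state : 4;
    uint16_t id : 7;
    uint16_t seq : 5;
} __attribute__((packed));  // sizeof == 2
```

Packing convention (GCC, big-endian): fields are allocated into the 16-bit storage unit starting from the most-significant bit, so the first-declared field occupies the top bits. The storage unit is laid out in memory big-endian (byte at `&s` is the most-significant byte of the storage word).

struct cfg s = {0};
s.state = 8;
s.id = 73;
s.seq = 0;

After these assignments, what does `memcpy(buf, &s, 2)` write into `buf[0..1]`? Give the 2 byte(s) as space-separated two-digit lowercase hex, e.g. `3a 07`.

89 20

state (4b) val=8 bits=0x8 at bit 12: 0x8000
id (7b) val=73 bits=0x49 at bit 5: 0x8920
seq (5b) val=0 bits=0x0 at bit 0: 0x8920
word = 0x8920 → big-endian bytes:
  [0]=0x89  [1]=0x20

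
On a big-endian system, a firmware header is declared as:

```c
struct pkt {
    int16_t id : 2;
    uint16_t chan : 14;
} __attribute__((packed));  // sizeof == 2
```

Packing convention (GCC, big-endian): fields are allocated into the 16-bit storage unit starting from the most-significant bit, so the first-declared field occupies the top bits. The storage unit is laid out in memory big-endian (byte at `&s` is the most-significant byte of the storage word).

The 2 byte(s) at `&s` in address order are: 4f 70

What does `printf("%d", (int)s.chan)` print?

3952

[0]=0x4f [1]=0x70 (big-endian) → word 0x4f70
id [14+:2] = (word>>14) & 0x3 = 1
chan [0+:14] = (word>>0) & 0x3fff = 3952  ←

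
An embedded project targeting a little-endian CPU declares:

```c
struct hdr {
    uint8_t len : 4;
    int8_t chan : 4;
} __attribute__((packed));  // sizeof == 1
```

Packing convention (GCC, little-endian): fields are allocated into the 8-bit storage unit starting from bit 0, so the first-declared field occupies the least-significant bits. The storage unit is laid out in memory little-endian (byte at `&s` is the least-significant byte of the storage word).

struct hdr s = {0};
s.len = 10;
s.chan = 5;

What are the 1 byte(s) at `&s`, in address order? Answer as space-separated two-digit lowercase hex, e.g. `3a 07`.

5a

len:4 = 10 → 0xa << 0 → word 0x0a
chan:4 = 5 → 0x5 << 4 → word 0x5a
word = 0x5a → little-endian bytes:
  [0]=0x5a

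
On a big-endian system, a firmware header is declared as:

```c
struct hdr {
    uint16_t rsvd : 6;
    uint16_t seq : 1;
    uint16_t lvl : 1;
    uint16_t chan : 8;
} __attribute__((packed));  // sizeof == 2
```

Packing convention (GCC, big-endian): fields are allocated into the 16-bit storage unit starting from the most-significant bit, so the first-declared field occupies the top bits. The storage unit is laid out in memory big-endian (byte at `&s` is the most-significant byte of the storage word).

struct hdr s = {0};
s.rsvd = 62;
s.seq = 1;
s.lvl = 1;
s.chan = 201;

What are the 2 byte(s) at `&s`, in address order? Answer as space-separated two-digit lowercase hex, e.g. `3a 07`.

[10+:6] rsvd=62 & 0x3f = 0x3e; word=0xf800
[9+:1] seq=1 & 0x1 = 0x1; word=0xfa00
[8+:1] lvl=1 & 0x1 = 0x1; word=0xfb00
[0+:8] chan=201 & 0xff = 0xc9; word=0xfbc9
word = 0xfbc9 → big-endian bytes:
  [0]=0xfb  [1]=0xc9

fb c9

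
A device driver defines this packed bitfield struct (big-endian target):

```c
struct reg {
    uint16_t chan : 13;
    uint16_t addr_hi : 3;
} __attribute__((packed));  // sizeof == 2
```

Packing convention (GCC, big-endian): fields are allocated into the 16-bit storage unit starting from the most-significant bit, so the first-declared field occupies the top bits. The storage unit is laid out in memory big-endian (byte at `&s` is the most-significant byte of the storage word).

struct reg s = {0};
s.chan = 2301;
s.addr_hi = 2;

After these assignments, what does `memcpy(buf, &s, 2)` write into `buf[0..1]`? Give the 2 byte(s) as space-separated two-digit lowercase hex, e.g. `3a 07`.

47 ea

chan:13 = 2301 → 0x8fd << 3 → word 0x47e8
addr_hi:3 = 2 → 0x2 << 0 → word 0x47ea
word = 0x47ea → big-endian bytes:
  [0]=0x47  [1]=0xea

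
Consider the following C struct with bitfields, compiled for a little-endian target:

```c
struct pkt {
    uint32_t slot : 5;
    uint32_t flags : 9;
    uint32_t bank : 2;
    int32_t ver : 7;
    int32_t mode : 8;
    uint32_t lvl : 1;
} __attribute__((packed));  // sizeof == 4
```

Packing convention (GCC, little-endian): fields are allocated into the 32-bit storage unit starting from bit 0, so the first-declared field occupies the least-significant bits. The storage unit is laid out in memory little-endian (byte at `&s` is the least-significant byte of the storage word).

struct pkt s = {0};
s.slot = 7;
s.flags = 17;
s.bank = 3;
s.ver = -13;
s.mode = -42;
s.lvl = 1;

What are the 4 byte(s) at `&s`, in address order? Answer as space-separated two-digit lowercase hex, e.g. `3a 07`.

[0+:5] slot=7 & 0x1f = 0x7; word=0x00000007
[5+:9] flags=17 & 0x1ff = 0x11; word=0x00000227
[14+:2] bank=3 & 0x3 = 0x3; word=0x0000c227
[16+:7] ver=-13 & 0x7f = 0x73; word=0x0073c227
[23+:8] mode=-42 & 0xff = 0xd6; word=0x6b73c227
[31+:1] lvl=1 & 0x1 = 0x1; word=0xeb73c227
word = 0xeb73c227 → little-endian bytes:
  [0]=0x27  [1]=0xc2  [2]=0x73  [3]=0xeb

27 c2 73 eb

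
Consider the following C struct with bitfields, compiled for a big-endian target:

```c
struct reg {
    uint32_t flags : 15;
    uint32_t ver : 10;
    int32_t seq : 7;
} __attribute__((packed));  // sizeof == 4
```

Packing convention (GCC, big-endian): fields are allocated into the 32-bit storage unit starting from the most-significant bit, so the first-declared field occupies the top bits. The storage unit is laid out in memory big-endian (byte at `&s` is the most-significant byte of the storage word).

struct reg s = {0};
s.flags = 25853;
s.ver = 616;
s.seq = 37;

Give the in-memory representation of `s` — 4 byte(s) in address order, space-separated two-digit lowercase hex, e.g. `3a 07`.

flags:15 = 25853 → 0x64fd << 17 → word 0xc9fa0000
ver:10 = 616 → 0x268 << 7 → word 0xc9fb3400
seq:7 = 37 → 0x25 << 0 → word 0xc9fb3425
word = 0xc9fb3425 → big-endian bytes:
  [0]=0xc9  [1]=0xfb  [2]=0x34  [3]=0x25

c9 fb 34 25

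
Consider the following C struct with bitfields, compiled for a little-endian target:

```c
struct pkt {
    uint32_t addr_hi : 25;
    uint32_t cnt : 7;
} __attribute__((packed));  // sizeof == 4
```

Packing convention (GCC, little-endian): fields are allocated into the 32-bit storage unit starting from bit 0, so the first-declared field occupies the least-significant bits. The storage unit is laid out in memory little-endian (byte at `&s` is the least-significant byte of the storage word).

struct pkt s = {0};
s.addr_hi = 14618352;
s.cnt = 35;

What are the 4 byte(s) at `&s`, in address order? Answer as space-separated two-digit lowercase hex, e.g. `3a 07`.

addr_hi:25 = 14618352 → 0xdf0ef0 << 0 → word 0x00df0ef0
cnt:7 = 35 → 0x23 << 25 → word 0x46df0ef0
word = 0x46df0ef0 → little-endian bytes:
  [0]=0xf0  [1]=0x0e  [2]=0xdf  [3]=0x46

f0 0e df 46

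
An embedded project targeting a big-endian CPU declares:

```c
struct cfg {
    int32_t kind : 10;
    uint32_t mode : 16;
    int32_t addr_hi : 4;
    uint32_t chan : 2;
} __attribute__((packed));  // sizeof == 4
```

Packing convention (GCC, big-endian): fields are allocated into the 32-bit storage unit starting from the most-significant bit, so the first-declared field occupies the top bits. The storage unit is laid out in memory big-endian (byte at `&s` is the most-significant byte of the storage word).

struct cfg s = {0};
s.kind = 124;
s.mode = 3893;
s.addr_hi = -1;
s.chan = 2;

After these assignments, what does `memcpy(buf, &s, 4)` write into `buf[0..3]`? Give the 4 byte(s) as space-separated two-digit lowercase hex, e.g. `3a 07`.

kind (10b) val=124 bits=0x7c at bit 22: 0x1f000000
mode (16b) val=3893 bits=0xf35 at bit 6: 0x1f03cd40
addr_hi (4b) val=-1 bits=0xf at bit 2: 0x1f03cd7c
chan (2b) val=2 bits=0x2 at bit 0: 0x1f03cd7e
word = 0x1f03cd7e → big-endian bytes:
  [0]=0x1f  [1]=0x03  [2]=0xcd  [3]=0x7e

1f 03 cd 7e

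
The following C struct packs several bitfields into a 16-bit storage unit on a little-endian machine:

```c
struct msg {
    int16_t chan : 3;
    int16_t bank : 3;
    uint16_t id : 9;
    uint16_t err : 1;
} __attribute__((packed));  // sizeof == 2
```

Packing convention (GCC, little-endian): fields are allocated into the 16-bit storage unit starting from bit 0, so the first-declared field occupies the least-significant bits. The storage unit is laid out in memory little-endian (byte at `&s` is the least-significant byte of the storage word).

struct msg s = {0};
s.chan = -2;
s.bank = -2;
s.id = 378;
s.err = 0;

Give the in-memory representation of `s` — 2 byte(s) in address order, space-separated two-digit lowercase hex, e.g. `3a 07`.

b6 5e

chan:3 = -2 → 0x6 << 0 → word 0x0006
bank:3 = -2 → 0x6 << 3 → word 0x0036
id:9 = 378 → 0x17a << 6 → word 0x5eb6
err:1 = 0 → 0x0 << 15 → word 0x5eb6
word = 0x5eb6 → little-endian bytes:
  [0]=0xb6  [1]=0x5e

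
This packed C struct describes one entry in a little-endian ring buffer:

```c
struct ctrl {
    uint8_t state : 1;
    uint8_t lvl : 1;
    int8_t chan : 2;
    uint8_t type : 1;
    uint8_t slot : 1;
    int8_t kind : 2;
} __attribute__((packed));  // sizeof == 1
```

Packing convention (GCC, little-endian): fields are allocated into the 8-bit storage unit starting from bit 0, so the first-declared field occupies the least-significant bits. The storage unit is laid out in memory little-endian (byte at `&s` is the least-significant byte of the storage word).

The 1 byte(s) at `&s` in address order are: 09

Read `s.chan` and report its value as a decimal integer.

[0]=0x09 (little-endian) → word 0x09
state [0+:1] = (word>>0) & 0x1 = 1
lvl [1+:1] = (word>>1) & 0x1 = 0
chan [2+:2] = (word>>2) & 0x3 = 2  ←
type [4+:1] = (word>>4) & 0x1 = 0
slot [5+:1] = (word>>5) & 0x1 = 0
kind [6+:2] = (word>>6) & 0x3 = 0
chan signed 2b, MSB=1: 2 - 4 = -2

-2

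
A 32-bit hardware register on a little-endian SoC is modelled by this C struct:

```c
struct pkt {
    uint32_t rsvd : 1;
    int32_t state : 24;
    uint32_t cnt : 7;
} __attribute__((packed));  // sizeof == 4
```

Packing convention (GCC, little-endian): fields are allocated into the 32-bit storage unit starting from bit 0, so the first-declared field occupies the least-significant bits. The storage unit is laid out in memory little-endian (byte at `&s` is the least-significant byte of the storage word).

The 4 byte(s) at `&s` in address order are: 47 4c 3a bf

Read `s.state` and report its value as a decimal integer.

[0]=0x47 [1]=0x4c [2]=0x3a [3]=0xbf (little-endian) → word 0xbf3a4c47
rsvd [0+:1] = (word>>0) & 0x1 = 1
state [1+:24] = (word>>1) & 0xffffff = 10298915  ←
cnt [25+:7] = (word>>25) & 0x7f = 95
state signed 24b, MSB=1: 10298915 - 16777216 = -6478301

-6478301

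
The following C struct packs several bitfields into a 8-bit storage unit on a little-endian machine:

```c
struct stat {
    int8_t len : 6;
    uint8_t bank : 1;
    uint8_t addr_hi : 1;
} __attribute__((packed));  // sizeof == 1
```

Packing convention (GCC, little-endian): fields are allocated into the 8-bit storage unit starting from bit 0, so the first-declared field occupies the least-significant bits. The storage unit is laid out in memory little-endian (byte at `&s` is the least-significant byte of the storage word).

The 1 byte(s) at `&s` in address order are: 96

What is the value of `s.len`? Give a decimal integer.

[0]=0x96 (little-endian) → word 0x96
len [0+:6] = (word>>0) & 0x3f = 22  ←
bank [6+:1] = (word>>6) & 0x1 = 0
addr_hi [7+:1] = (word>>7) & 0x1 = 1
len signed 6b, MSB=0: value = 22

22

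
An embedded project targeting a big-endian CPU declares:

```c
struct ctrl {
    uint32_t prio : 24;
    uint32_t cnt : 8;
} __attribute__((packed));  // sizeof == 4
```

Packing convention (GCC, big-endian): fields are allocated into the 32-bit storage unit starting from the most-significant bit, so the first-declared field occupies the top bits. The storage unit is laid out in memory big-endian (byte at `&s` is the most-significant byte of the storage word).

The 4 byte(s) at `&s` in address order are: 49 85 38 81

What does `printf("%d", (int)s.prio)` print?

[0]=0x49 [1]=0x85 [2]=0x38 [3]=0x81 (big-endian) → word 0x49853881
prio:24 @ bit 8 → (0x49853881>>8)&0xffffff = 0x498538  ←
cnt:8 @ bit 0 → (0x49853881>>0)&0xff = 0x81

4818232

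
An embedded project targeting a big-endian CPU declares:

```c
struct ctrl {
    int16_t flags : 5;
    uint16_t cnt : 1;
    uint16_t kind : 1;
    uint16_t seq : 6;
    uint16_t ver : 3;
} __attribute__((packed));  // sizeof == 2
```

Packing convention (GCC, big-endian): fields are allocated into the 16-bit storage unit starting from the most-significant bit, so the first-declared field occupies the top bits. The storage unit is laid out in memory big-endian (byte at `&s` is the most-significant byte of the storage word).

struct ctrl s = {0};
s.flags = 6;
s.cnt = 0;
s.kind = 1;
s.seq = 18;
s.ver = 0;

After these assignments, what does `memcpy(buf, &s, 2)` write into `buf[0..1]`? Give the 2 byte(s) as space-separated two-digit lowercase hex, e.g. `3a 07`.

32 90

flags:5 = 6 → 0x6 << 11 → word 0x3000
cnt:1 = 0 → 0x0 << 10 → word 0x3000
kind:1 = 1 → 0x1 << 9 → word 0x3200
seq:6 = 18 → 0x12 << 3 → word 0x3290
ver:3 = 0 → 0x0 << 0 → word 0x3290
word = 0x3290 → big-endian bytes:
  [0]=0x32  [1]=0x90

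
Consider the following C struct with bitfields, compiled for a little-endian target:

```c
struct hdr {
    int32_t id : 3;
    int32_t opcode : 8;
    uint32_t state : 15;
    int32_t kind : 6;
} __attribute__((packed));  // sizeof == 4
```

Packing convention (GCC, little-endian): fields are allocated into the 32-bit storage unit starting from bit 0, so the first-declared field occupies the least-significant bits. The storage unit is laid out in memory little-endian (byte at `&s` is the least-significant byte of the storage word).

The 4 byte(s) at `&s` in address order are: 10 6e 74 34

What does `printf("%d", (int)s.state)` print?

3725

[0]=0x10 [1]=0x6e [2]=0x74 [3]=0x34 (little-endian) → word 0x34746e10
id:3 @ bit 0 → (0x34746e10>>0)&0x7 = 0x0
opcode:8 @ bit 3 → (0x34746e10>>3)&0xff = 0xc2
state:15 @ bit 11 → (0x34746e10>>11)&0x7fff = 0xe8d  ←
kind:6 @ bit 26 → (0x34746e10>>26)&0x3f = 0xd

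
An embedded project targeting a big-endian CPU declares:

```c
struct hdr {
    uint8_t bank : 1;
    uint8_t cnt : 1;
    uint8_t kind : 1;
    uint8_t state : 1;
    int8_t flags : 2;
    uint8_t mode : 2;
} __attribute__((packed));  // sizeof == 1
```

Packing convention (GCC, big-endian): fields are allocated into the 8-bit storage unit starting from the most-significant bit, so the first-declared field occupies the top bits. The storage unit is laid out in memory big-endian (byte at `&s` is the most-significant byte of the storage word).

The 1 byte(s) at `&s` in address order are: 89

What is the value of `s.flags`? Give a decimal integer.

[0]=0x89 (big-endian) → word 0x89
bank:1 @ bit 7 → (0x89>>7)&0x1 = 0x1
cnt:1 @ bit 6 → (0x89>>6)&0x1 = 0x0
kind:1 @ bit 5 → (0x89>>5)&0x1 = 0x0
state:1 @ bit 4 → (0x89>>4)&0x1 = 0x0
flags:2 @ bit 2 → (0x89>>2)&0x3 = 0x2  ←
mode:2 @ bit 0 → (0x89>>0)&0x3 = 0x1
flags signed 2b, MSB=1: 2 - 4 = -2

-2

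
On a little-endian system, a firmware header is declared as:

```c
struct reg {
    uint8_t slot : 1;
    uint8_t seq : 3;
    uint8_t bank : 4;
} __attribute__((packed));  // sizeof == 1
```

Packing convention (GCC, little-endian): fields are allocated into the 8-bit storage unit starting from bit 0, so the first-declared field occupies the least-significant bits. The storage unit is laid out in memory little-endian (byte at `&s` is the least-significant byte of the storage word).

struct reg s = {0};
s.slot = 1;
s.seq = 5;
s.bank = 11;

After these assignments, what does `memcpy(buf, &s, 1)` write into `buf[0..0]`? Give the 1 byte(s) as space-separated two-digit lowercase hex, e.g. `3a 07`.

bb

slot (1b) val=1 bits=0x1 at bit 0: 0x01
seq (3b) val=5 bits=0x5 at bit 1: 0x0b
bank (4b) val=11 bits=0xb at bit 4: 0xbb
word = 0xbb → little-endian bytes:
  [0]=0xbb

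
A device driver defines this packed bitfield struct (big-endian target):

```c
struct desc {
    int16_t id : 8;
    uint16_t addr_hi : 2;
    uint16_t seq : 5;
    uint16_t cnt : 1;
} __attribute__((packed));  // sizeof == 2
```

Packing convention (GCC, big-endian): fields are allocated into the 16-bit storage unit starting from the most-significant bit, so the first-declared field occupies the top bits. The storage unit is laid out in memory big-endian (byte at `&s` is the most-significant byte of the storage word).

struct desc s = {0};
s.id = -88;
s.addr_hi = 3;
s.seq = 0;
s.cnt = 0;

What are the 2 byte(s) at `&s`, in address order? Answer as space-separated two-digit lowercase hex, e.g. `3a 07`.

id:8 = -88 → 0xa8 << 8 → word 0xa800
addr_hi:2 = 3 → 0x3 << 6 → word 0xa8c0
seq:5 = 0 → 0x0 << 1 → word 0xa8c0
cnt:1 = 0 → 0x0 << 0 → word 0xa8c0
word = 0xa8c0 → big-endian bytes:
  [0]=0xa8  [1]=0xc0

a8 c0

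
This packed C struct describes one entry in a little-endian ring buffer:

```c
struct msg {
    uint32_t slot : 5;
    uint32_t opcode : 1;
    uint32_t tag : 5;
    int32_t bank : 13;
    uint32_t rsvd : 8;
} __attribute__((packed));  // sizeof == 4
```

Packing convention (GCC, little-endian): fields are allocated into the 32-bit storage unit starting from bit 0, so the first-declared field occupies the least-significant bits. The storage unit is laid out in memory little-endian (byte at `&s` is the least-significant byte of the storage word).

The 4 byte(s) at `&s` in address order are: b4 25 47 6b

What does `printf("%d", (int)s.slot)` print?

20

[0]=0xb4 [1]=0x25 [2]=0x47 [3]=0x6b (little-endian) → word 0x6b4725b4
slot [0+:5] = (word>>0) & 0x1f = 20  ←
opcode [5+:1] = (word>>5) & 0x1 = 1
tag [6+:5] = (word>>6) & 0x1f = 22
bank [11+:13] = (word>>11) & 0x1fff = 2276
rsvd [24+:8] = (word>>24) & 0xff = 107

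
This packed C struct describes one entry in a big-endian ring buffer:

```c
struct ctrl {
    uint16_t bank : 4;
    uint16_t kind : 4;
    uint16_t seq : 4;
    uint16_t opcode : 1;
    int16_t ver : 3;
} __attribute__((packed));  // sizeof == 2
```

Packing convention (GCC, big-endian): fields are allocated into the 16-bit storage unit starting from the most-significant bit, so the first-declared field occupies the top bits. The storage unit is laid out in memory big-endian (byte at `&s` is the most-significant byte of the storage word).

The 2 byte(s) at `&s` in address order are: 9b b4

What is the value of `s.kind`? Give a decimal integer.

[0]=0x9b [1]=0xb4 (big-endian) → word 0x9bb4
bank:4 @ bit 12 → (0x9bb4>>12)&0xf = 0x9
kind:4 @ bit 8 → (0x9bb4>>8)&0xf = 0xb  ←
seq:4 @ bit 4 → (0x9bb4>>4)&0xf = 0xb
opcode:1 @ bit 3 → (0x9bb4>>3)&0x1 = 0x0
ver:3 @ bit 0 → (0x9bb4>>0)&0x7 = 0x4

11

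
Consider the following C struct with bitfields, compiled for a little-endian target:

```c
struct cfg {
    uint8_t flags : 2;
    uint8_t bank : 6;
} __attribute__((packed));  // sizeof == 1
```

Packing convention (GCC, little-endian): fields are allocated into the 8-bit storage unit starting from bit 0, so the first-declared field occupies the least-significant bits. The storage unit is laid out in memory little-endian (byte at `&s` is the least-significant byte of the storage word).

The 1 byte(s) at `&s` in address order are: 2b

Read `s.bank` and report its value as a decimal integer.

10

[0]=0x2b (little-endian) → word 0x2b
flags:2 @ bit 0 → (0x2b>>0)&0x3 = 0x3
bank:6 @ bit 2 → (0x2b>>2)&0x3f = 0xa  ←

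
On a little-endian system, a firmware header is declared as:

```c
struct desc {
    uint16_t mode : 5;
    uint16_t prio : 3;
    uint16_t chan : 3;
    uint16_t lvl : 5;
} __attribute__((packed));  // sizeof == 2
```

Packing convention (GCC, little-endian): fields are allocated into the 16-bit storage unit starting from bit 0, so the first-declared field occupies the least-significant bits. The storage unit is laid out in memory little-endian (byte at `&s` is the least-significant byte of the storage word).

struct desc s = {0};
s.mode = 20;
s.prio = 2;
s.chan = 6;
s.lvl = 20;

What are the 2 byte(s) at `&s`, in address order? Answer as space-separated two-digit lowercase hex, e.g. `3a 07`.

54 a6

mode:5 = 20 → 0x14 << 0 → word 0x0014
prio:3 = 2 → 0x2 << 5 → word 0x0054
chan:3 = 6 → 0x6 << 8 → word 0x0654
lvl:5 = 20 → 0x14 << 11 → word 0xa654
word = 0xa654 → little-endian bytes:
  [0]=0x54  [1]=0xa6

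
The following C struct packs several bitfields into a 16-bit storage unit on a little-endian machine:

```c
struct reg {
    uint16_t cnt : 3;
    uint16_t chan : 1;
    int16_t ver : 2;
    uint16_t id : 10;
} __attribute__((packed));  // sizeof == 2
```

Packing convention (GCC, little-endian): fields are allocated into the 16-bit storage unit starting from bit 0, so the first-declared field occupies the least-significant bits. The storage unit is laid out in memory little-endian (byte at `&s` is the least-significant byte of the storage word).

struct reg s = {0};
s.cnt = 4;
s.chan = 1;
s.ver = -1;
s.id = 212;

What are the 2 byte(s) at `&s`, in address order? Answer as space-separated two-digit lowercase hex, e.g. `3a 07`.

3c 35

cnt:3 = 4 → 0x4 << 0 → word 0x0004
chan:1 = 1 → 0x1 << 3 → word 0x000c
ver:2 = -1 → 0x3 << 4 → word 0x003c
id:10 = 212 → 0xd4 << 6 → word 0x353c
word = 0x353c → little-endian bytes:
  [0]=0x3c  [1]=0x35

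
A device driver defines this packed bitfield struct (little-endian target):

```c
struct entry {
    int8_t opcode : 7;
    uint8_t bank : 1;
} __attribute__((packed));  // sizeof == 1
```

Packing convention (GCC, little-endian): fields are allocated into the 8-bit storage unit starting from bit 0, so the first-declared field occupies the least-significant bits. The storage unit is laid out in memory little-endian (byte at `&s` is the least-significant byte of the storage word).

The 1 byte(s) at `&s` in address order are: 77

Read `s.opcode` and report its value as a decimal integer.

[0]=0x77 (little-endian) → word 0x77
opcode:7 @ bit 0 → (0x77>>0)&0x7f = 0x77  ←
bank:1 @ bit 7 → (0x77>>7)&0x1 = 0x0
opcode signed 7b, MSB=1: 119 - 128 = -9

-9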